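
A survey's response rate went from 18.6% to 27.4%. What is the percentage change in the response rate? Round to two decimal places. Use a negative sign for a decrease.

The change is 27.4 − 18.6 = 8.8 percentage points.
Relative to the original 18.6%, that is 8.8 ÷ 18.6 ≈ 47.31%.

47.31%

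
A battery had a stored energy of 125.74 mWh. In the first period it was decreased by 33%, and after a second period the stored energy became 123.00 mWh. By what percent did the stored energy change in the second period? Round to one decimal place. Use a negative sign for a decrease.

After the first period: 125.74 × 0.67 = 84.2458.
Second-period multiplier: 123.00 ÷ 84.2458 ≈ 1.46001.
That is a change of 46.0%.

46.0%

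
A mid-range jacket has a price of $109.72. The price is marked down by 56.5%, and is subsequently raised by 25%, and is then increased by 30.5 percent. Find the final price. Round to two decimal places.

Each change multiplies by a factor: 0.435 × 1.25 × 1.305 = 0.70959375.
$109.72 × 0.70959375 = $77.85662625 ≈ $77.86.

$77.86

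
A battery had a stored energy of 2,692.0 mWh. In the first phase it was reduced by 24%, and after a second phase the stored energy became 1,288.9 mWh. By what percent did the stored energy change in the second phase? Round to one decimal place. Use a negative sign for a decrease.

After the first phase: 2,692.0 × 0.76 = 2045.92.
Second-phase multiplier: 1,288.9 ÷ 2045.92 ≈ 0.62999.
That is a change of -37.0%.

-37.0%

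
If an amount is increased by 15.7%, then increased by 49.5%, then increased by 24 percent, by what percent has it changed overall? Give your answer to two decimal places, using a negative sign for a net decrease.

114.48%

A 15.7% increase multiplies by 1.157.
Then a 49.5% increase: 1.157 × 1.495 = 1.729715.
Then a 24% increase: 1.729715 × 1.24 = 2.1448466.
Overall factor 2.1448466, i.e. 114.48%.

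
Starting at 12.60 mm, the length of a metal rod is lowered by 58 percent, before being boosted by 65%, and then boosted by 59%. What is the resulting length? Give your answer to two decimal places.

Apply the 58% decrease: 12.60 × 0.42 = 5.292.
After the 65% increase: 5.292 × 1.65 = 8.7318.
Apply the 59% increase: 8.7318 × 1.59 = 13.883562 ≈ 13.88.

13.88 mm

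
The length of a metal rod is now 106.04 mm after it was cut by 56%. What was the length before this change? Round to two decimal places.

241.00 mm

The overall multiplier applied was 0.44.
So the original length was 106.04 ÷ 0.44 = 241.00 mm.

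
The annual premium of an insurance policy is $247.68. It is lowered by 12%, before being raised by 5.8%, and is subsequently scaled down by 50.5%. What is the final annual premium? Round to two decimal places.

$114.15

Each change multiplies by a factor: 0.88 × 1.058 × 0.495 = 0.4608648.
$247.68 × 0.4608648 = $114.146993664 ≈ $114.15.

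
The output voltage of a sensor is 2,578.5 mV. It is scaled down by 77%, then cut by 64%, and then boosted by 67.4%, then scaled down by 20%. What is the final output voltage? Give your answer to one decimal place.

77% decrease: 2,578.5 × 0.23 = 593.055.
64% decrease: 593.055 × 0.36 = 213.4998.
After the 67.4% increase: 213.4998 × 1.674 = 357.3986652.
After the 20% decrease: 357.3986652 × 0.8 = 285.91893216 ≈ 285.9.

285.9 mV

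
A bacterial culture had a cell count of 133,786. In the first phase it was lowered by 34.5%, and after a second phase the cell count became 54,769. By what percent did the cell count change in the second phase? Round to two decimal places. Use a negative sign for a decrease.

After the first phase: 133,786 × 0.655 = 87629.83.
Second-phase multiplier: 54,769 ÷ 87629.83 ≈ 0.625004.
That is a change of -37.50%.

-37.50%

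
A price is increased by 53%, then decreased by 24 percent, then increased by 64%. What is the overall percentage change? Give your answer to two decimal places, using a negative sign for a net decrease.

The combined multiplier is 1.53 × 0.76 × 1.64 = 1.906992.
That corresponds to an increase of 90.70%.

90.70%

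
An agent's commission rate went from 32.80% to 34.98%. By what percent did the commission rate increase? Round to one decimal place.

6.6%

The change is 34.98 − 32.80 = 2.18 percentage points.
Relative to the original 32.80%, that is 2.18 ÷ 32.80 ≈ 6.6%.
So the commission rate rose by 6.6%.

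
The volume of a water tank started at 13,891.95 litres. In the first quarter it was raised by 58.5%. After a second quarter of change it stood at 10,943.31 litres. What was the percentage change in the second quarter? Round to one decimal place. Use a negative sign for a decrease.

-50.3%

After the first quarter: 13,891.95 × 1.585 = 22018.74075.
Second-quarter multiplier: 10,943.31 ÷ 22018.74075 ≈ 0.497.
That is a change of -50.3%.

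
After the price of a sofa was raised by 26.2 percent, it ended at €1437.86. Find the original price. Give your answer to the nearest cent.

€1139.35

The overall multiplier applied was 1.262.
So the original price was €1437.86 ÷ 1.262 ≈ €1139.35.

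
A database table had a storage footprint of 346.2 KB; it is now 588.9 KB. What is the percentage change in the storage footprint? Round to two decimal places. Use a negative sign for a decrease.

70.10%

Change: 588.9 − 346.2 = 242.7.
Relative to the original: 242.7 ÷ 346.2 ≈ 70.10%.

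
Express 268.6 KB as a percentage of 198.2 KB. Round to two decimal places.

135.52%

268.6 KB ÷ 198.2 KB ≈ 135.52%.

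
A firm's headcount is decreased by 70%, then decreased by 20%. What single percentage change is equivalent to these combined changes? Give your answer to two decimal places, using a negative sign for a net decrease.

A 70% decrease multiplies by 0.3.
Then a 20% decrease: 0.3 × 0.8 = 0.24.
Overall factor 0.24, i.e. -76.00%.

-76.00%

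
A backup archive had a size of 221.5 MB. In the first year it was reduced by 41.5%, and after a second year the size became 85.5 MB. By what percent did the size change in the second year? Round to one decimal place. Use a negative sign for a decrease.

After the first year: 221.5 × 0.585 = 129.5775.
Second-year multiplier: 85.5 ÷ 129.5775 ≈ 0.65984.
That is a change of -34.0%.

-34.0%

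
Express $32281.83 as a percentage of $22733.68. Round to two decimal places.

$32281.83 ÷ $22733.68 ≈ 142.00%.

142.00%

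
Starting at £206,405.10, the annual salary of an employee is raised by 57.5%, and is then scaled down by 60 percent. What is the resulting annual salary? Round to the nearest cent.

Each change multiplies by a factor: 1.575 × 0.4 = 0.63.
£206,405.10 × 0.63 = £130035.213 ≈ £130,035.21.

£130,035.21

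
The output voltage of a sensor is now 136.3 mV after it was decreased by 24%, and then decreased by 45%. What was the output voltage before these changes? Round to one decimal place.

326.1 mV

Undoing the 45% decrease: 136.3 ÷ 0.55 ≈ 247.818182.
Undoing the 24% decrease: 247.818182 ÷ 0.76 ≈ 326.1 mV.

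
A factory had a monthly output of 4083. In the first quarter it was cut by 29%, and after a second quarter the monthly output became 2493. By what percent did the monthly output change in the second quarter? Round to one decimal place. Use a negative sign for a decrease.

After the first quarter: 4083 × 0.71 = 2898.93.
Second-quarter multiplier: 2493 ÷ 2898.93 ≈ 0.85997.
That is a change of -14.0%.

-14.0%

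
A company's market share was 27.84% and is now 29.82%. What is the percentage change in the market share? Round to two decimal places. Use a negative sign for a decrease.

7.11%

The change is 29.82 − 27.84 = 1.98 percentage points.
Relative to the original 27.84%, that is 1.98 ÷ 27.84 ≈ 7.11%.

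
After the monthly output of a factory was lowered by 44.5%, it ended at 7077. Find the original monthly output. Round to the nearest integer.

The overall multiplier applied was 0.555.
So the original monthly output was 7077 ÷ 0.555 ≈ 12751.

12751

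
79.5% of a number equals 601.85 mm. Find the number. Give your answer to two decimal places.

601.85 mm ÷ 0.795 ≈ 757.04 mm.

757.04 mm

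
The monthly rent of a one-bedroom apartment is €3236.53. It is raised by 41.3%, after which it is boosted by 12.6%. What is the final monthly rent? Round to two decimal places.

Each change multiplies by a factor: 1.413 × 1.126 = 1.591038.
€3236.53 × 1.591038 = €5149.44221814 ≈ €5149.44.

€5149.44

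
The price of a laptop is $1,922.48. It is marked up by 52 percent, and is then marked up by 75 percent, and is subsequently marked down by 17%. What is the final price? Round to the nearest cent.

$4,244.45

52% increase: $1,922.48 × 1.52 = $2922.1696.
75% increase: $2922.1696 × 1.75 = $5113.7968.
17% decrease: $5113.7968 × 0.83 = $4244.451344 ≈ $4,244.45.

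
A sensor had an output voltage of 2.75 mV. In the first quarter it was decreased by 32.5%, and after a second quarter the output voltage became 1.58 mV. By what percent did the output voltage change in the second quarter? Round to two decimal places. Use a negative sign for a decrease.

-14.88%

After the first quarter: 2.75 × 0.675 = 1.85625.
Second-quarter multiplier: 1.58 ÷ 1.85625 ≈ 0.851178.
That is a change of -14.88%.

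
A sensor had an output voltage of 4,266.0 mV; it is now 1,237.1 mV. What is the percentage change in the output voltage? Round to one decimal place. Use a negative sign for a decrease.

Change: 1,237.1 − 4,266.0 = -3,028.9.
Relative to the original: -3,028.9 ÷ 4,266.0 ≈ -71.0%.

-71.0%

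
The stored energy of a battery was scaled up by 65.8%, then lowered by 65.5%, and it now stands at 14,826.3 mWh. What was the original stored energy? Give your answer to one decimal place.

The overall multiplier applied was 1.658 × 0.345 = 0.57201.
So the original stored energy was 14,826.3 ÷ 0.57201 ≈ 25,919.7 mWh.

25,919.7 mWh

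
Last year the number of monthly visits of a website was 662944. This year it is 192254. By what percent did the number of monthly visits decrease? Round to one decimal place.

71.0%

Change: 192254 − 662944 = -470690.
Relative to the original: -470690 ÷ 662944 ≈ -71.0%.
So the number of monthly visits decreased by 71.0%.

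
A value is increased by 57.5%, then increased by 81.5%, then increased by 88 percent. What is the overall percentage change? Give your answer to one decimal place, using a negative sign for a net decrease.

437.4%

A 57.5% increase multiplies by 1.575.
Then an 81.5% increase: 1.575 × 1.815 = 2.858625.
Then an 88% increase: 2.858625 × 1.88 = 5.374215.
Overall factor 5.374215, i.e. 437.4%.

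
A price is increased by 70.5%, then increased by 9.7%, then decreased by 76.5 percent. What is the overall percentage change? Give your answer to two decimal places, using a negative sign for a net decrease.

-56.05%

A 70.5% increase multiplies by 1.705.
Then a 9.7% increase: 1.705 × 1.097 = 1.870385.
Then a 76.5% decrease: 1.870385 × 0.235 = 0.439540475.
Overall factor 0.439540475, i.e. -56.05%.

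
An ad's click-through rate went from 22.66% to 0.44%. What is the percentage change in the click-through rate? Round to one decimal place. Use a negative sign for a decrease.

The change is 0.44 − 22.66 = -22.22 percentage points.
Relative to the original 22.66%, that is -22.22 ÷ 22.66 ≈ -98.1%.

-98.1%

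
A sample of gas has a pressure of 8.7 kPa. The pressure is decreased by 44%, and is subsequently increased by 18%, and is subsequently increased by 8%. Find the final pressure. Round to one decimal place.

After the 44% decrease: 8.7 × 0.56 = 4.872.
After the 18% increase: 4.872 × 1.18 = 5.74896.
Apply the 8% increase: 5.74896 × 1.08 = 6.2088768 ≈ 6.2.

6.2 kPa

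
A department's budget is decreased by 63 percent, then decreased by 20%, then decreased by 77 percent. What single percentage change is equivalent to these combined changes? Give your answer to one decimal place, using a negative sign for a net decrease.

-93.2%

The combined multiplier is 0.37 × 0.8 × 0.23 = 0.06808.
That corresponds to a decrease of 93.2%.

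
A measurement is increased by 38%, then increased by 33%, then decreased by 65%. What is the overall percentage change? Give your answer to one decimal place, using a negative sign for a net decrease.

A 38% increase multiplies by 1.38.
Then a 33% increase: 1.38 × 1.33 = 1.8354.
Then a 65% decrease: 1.8354 × 0.35 = 0.64239.
Overall factor 0.64239, i.e. -35.8%.

-35.8%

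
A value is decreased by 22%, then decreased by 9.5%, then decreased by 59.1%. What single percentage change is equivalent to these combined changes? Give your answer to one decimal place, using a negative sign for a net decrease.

-71.1%

The combined multiplier is 0.78 × 0.905 × 0.409 = 0.2887131.
That corresponds to a decrease of 71.1%.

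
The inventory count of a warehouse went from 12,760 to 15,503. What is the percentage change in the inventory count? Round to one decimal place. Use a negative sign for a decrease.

Change: 15,503 − 12,760 = 2,743.
Relative to the original: 2,743 ÷ 12,760 ≈ 21.5%.

21.5%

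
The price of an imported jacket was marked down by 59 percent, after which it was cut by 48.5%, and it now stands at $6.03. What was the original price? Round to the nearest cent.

The overall multiplier applied was 0.41 × 0.515 = 0.21115.
So the original price was $6.03 ÷ 0.21115 ≈ $28.56.

$28.56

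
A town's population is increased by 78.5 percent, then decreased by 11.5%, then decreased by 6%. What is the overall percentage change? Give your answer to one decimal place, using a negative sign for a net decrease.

A 78.5% increase multiplies by 1.785.
Then an 11.5% decrease: 1.785 × 0.885 = 1.579725.
Then a 6% decrease: 1.579725 × 0.94 = 1.4849415.
Overall factor 1.4849415, i.e. 48.5%.

48.5%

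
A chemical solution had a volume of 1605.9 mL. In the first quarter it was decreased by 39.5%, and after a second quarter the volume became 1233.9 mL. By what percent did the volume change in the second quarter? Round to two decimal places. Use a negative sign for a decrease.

27.00%

After the first quarter: 1605.9 × 0.605 = 971.5695.
Second-quarter multiplier: 1233.9 ÷ 971.5695 ≈ 1.270007.
That is a change of 27.00%.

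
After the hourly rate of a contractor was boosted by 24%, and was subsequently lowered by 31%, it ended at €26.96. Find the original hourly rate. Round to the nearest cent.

The overall multiplier applied was 1.24 × 0.69 = 0.8556.
So the original hourly rate was €26.96 ÷ 0.8556 ≈ €31.51.

€31.51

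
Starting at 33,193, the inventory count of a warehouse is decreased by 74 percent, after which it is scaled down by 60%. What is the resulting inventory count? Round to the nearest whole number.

3,452

Apply the 74% decrease: 33,193 × 0.26 = 8630.18.
Apply the 60% decrease: 8630.18 × 0.4 = 3452.072 ≈ 3,452.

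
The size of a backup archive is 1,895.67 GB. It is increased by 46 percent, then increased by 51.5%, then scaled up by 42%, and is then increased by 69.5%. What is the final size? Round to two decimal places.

Apply the 46% increase: 1,895.67 × 1.46 = 2767.6782.
Apply the 51.5% increase: 2767.6782 × 1.515 = 4193.032473.
Apply the 42% increase: 4193.032473 × 1.42 = 5954.10611166.
After the 69.5% increase: 5954.10611166 × 1.695 = 10092.2098592637 ≈ 10,092.21.

10,092.21 GB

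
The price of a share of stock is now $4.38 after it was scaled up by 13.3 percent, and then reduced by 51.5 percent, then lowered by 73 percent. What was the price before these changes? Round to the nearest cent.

$29.52

Undoing the 73% decrease: $4.38 ÷ 0.27 ≈ $16.222222.
Undoing the 51.5% decrease: $16.222222 ÷ 0.485 ≈ $33.44788.
Undoing the 13.3% increase: $33.44788 ÷ 1.133 ≈ $29.52.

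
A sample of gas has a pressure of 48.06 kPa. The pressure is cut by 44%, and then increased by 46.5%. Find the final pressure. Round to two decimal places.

39.43 kPa

Each change multiplies by a factor: 0.56 × 1.465 = 0.8204.
48.06 × 0.8204 = 39.428424 ≈ 39.43.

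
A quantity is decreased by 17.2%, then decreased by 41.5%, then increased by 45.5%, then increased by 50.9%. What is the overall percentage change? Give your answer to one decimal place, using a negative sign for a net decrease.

A 17.2% decrease multiplies by 0.828.
Then a 41.5% decrease: 0.828 × 0.585 = 0.48438.
Then a 45.5% increase: 0.48438 × 1.455 = 0.7047729.
Then a 50.9% increase: 0.7047729 × 1.509 = 1.0635023061.
Overall factor 1.0635023061, i.e. 6.4%.

6.4%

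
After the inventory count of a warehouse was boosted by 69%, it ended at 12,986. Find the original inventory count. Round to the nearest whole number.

7,684

The overall multiplier applied was 1.69.
So the original inventory count was 12,986 ÷ 1.69 ≈ 7,684.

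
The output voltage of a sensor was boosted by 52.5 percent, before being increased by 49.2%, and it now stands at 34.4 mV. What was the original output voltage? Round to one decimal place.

Undoing the 49.2% increase: 34.4 ÷ 1.492 ≈ 23.0563.
Undoing the 52.5% increase: 23.0563 ÷ 1.525 ≈ 15.1 mV.

15.1 mV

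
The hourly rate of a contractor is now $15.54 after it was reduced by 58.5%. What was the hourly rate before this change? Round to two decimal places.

The overall multiplier applied was 0.415.
So the original hourly rate was $15.54 ÷ 0.415 ≈ $37.45.

$37.45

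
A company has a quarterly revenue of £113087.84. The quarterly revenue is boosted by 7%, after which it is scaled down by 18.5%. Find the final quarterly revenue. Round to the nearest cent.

£98618.25

Each change multiplies by a factor: 1.07 × 0.815 = 0.87205.
£113087.84 × 0.87205 = £98618.250872 ≈ £98618.25.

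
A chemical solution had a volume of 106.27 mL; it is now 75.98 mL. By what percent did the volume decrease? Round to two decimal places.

28.50%

Change: 75.98 − 106.27 = -30.29.
Relative to the original: -30.29 ÷ 106.27 ≈ -28.50%.
So the volume decreased by 28.50%.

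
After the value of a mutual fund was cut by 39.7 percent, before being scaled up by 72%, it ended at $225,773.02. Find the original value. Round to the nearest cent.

$217,683.89

Undoing the 72% increase: $225,773.02 ÷ 1.72 ≈ $131263.383721.
Undoing the 39.7% decrease: $131263.383721 ÷ 0.603 ≈ $217,683.89.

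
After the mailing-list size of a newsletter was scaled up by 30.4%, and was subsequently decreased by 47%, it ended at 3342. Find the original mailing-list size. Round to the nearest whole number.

Undoing the 47% decrease: 3342 ÷ 0.53 ≈ 6305.660377.
Undoing the 30.4% increase: 6305.660377 ÷ 1.304 ≈ 4836.

4836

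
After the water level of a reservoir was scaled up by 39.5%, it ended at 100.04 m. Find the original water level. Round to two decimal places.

The overall multiplier applied was 1.395.
So the original water level was 100.04 ÷ 1.395 ≈ 71.71 m.

71.71 m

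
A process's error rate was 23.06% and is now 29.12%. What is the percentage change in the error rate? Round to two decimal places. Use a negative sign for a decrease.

26.28%

The change is 29.12 − 23.06 = 6.06 percentage points.
Relative to the original 23.06%, that is 6.06 ÷ 23.06 ≈ 26.28%.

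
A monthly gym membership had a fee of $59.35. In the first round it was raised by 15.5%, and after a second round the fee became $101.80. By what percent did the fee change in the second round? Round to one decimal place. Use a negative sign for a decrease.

After the first round: $59.35 × 1.155 = $68.54925.
Second-round multiplier: $101.80 ÷ $68.54925 ≈ 1.48506.
That is a change of 48.5%.

48.5%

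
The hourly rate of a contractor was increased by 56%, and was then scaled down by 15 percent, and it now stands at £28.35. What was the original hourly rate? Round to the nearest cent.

Undoing the 15% decrease: £28.35 ÷ 0.85 ≈ £33.352941.
Undoing the 56% increase: £33.352941 ÷ 1.56 ≈ £21.38.

£21.38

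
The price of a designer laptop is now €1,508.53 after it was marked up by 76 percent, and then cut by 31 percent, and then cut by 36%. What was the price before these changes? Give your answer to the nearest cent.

Undoing the 36% decrease: €1,508.53 ÷ 0.64 = €2357.078125.
Undoing the 31% decrease: €2357.078125 ÷ 0.69 ≈ €3416.055254.
Undoing the 76% increase: €3416.055254 ÷ 1.76 ≈ €1,940.94.

€1,940.94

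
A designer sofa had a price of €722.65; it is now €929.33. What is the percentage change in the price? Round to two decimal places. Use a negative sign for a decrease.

28.60%

Change: €929.33 − €722.65 = €206.68.
Relative to the original: €206.68 ÷ €722.65 ≈ 28.60%.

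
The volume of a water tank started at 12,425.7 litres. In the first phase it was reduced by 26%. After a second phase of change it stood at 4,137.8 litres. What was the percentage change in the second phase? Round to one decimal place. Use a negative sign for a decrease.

-55.0%

After the first phase: 12,425.7 × 0.74 = 9195.018.
Second-phase multiplier: 4,137.8 ÷ 9195.018 ≈ 0.45.
That is a change of -55.0%.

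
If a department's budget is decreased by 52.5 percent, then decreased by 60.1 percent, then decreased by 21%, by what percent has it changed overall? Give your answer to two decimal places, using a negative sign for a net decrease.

-85.03%

A 52.5% decrease multiplies by 0.475.
Then a 60.1% decrease: 0.475 × 0.399 = 0.189525.
Then a 21% decrease: 0.189525 × 0.79 = 0.14972475.
Overall factor 0.14972475, i.e. -85.03%.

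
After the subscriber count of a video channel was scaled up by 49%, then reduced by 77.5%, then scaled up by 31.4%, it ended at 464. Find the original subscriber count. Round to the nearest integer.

1,053

Undoing the 31.4% increase: 464 ÷ 1.314 ≈ 353.120244.
Undoing the 77.5% decrease: 353.120244 ÷ 0.225 ≈ 1569.423307.
Undoing the 49% increase: 1569.423307 ÷ 1.49 ≈ 1,053.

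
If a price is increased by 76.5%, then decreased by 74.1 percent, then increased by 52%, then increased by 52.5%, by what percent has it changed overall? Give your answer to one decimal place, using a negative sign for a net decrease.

6.0%

The combined multiplier is 1.765 × 0.259 × 1.52 × 1.525 = 1.05963893.
That corresponds to an increase of 6.0%.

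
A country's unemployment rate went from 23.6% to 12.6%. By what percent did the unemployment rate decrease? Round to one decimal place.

The change is 12.6 − 23.6 = -11.0 percentage points.
Relative to the original 23.6%, that is -11.0 ÷ 23.6 ≈ -46.6%.
So the unemployment rate fell by 46.6%.

46.6%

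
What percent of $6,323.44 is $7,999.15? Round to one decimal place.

126.5%

$7,999.15 ÷ $6,323.44 ≈ 126.5%.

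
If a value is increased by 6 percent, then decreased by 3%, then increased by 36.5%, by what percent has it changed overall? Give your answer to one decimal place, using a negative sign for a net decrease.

40.3%

A 6% increase multiplies by 1.06.
Then a 3% decrease: 1.06 × 0.97 = 1.0282.
Then a 36.5% increase: 1.0282 × 1.365 = 1.403493.
Overall factor 1.403493, i.e. 40.3%.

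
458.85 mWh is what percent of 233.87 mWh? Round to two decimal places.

458.85 mWh ÷ 233.87 mWh ≈ 196.20%.

196.20%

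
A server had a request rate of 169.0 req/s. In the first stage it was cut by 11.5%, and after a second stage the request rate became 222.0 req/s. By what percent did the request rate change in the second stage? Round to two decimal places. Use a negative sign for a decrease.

After the first stage: 169.0 × 0.885 = 149.565.
Second-stage multiplier: 222.0 ÷ 149.565 ≈ 1.484304.
That is a change of 48.43%.

48.43%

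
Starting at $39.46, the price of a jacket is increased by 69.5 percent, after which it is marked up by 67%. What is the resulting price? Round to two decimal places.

After the 69.5% increase: $39.46 × 1.695 = $66.8847.
Apply the 67% increase: $66.8847 × 1.67 = $111.697449 ≈ $111.70.

$111.70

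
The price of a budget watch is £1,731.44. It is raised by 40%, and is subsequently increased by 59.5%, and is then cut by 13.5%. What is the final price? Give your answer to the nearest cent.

£3,344.35

40% increase: £1,731.44 × 1.4 = £2424.016.
59.5% increase: £2424.016 × 1.595 = £3866.30552.
Apply the 13.5% decrease: £3866.30552 × 0.865 = £3344.3542748 ≈ £3,344.35.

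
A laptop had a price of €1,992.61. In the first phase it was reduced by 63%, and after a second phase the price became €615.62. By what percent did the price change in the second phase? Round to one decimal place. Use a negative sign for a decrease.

After the first phase: €1,992.61 × 0.37 = €737.2657.
Second-phase multiplier: €615.62 ÷ €737.2657 ≈ 0.835.
That is a change of -16.5%.

-16.5%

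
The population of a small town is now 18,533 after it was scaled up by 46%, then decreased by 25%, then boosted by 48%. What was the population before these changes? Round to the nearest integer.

11,436

Undoing the 48% increase: 18,533 ÷ 1.48 ≈ 12522.297297.
Undoing the 25% decrease: 12522.297297 ÷ 0.75 = 16696.396396.
Undoing the 46% increase: 16696.396396 ÷ 1.46 ≈ 11,436.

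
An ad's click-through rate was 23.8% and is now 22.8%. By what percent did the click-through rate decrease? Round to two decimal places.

The change is 22.8 − 23.8 = -1.0 percentage points.
Relative to the original 23.8%, that is -1.0 ÷ 23.8 ≈ -4.20%.
So the click-through rate fell by 4.20%.

4.20%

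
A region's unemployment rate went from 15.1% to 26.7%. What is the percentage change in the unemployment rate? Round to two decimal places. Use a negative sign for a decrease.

76.82%

The change is 26.7 − 15.1 = 11.6 percentage points.
Relative to the original 15.1%, that is 11.6 ÷ 15.1 ≈ 76.82%.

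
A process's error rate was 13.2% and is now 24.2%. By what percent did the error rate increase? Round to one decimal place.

83.3%

The change is 24.2 − 13.2 = 11.0 percentage points.
Relative to the original 13.2%, that is 11.0 ÷ 13.2 ≈ 83.3%.
So the error rate rose by 83.3%.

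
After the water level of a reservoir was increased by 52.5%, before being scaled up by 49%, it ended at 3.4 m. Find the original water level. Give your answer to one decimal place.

The overall multiplier applied was 1.525 × 1.49 = 2.27225.
So the original water level was 3.4 ÷ 2.27225 ≈ 1.5 m.

1.5 m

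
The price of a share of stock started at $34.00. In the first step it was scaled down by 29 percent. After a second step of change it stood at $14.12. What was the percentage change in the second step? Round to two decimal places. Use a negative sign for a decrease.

After the first step: $34.00 × 0.71 = $24.14.
Second-step multiplier: $14.12 ÷ $24.14 ≈ 0.584921.
That is a change of -41.51%.

-41.51%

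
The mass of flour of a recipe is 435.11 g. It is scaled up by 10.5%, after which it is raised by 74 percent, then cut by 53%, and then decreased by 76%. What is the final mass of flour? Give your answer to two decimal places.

94.37 g

Each change multiplies by a factor: 1.105 × 1.74 × 0.47 × 0.24 = 0.21688056.
435.11 × 0.21688056 = 94.3669004616 ≈ 94.37.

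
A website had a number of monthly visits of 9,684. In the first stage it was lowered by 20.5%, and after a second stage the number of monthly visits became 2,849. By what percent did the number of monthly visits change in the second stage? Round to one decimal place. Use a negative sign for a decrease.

-63.0%

After the first stage: 9,684 × 0.795 = 7698.78.
Second-stage multiplier: 2,849 ÷ 7698.78 ≈ 0.37006.
That is a change of -63.0%.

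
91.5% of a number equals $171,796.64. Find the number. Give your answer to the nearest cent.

$171,796.64 ÷ 0.915 ≈ $187,755.89.

$187,755.89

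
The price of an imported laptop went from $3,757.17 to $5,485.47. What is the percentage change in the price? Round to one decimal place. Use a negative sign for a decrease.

Change: $5,485.47 − $3,757.17 = $1,728.30.
Relative to the original: $1,728.30 ÷ $3,757.17 ≈ 46.0%.

46.0%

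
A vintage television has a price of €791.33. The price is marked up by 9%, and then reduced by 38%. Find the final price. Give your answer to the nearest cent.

€534.78

Apply the 9% increase: €791.33 × 1.09 = €862.5497.
38% decrease: €862.5497 × 0.62 = €534.780814 ≈ €534.78.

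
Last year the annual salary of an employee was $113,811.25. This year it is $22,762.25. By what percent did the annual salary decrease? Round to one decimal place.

Change: $22,762.25 − $113,811.25 = -$91,049.00.
Relative to the original: -$91,049.00 ÷ $113,811.25 = -80.0%.
So the annual salary decreased by 80.0%.

80.0%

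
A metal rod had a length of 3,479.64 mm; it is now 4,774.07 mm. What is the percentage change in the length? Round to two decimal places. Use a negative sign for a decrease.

Change: 4,774.07 − 3,479.64 = 1,294.43.
Relative to the original: 1,294.43 ÷ 3,479.64 ≈ 37.20%.

37.20%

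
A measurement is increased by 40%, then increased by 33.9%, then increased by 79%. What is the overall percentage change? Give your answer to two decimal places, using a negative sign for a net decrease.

The combined multiplier is 1.4 × 1.339 × 1.79 = 3.355534.
That corresponds to an increase of 235.55%.

235.55%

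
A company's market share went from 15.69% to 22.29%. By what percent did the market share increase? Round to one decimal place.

42.1%

The change is 22.29 − 15.69 = 6.60 percentage points.
Relative to the original 15.69%, that is 6.60 ÷ 15.69 ≈ 42.1%.
So the market share rose by 42.1%.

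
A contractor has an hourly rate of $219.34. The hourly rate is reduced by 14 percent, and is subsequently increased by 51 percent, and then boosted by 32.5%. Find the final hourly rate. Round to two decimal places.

$377.41

Apply the 14% decrease: $219.34 × 0.86 = $188.6324.
51% increase: $188.6324 × 1.51 = $284.834924.
32.5% increase: $284.834924 × 1.325 = $377.4062743 ≈ $377.41.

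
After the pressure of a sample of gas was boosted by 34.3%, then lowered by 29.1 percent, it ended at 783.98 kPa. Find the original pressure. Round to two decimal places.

The overall multiplier applied was 1.343 × 0.709 = 0.952187.
So the original pressure was 783.98 ÷ 0.952187 ≈ 823.35 kPa.

823.35 kPa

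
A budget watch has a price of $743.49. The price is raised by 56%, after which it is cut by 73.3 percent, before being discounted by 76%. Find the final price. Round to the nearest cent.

Apply the 56% increase: $743.49 × 1.56 = $1159.8444.
After the 73.3% decrease: $1159.8444 × 0.267 = $309.6784548.
After the 76% decrease: $309.6784548 × 0.24 = $74.322829152 ≈ $74.32.

$74.32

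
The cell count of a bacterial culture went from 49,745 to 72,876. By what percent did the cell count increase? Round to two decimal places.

Change: 72,876 − 49,745 = 23,131.
Relative to the original: 23,131 ÷ 49,745 ≈ 46.50%.
So the cell count increased by 46.50%.

46.50%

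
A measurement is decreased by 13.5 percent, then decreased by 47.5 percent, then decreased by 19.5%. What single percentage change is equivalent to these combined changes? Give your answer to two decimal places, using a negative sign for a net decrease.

-63.44%

The combined multiplier is 0.865 × 0.525 × 0.805 = 0.365570625.
That corresponds to a decrease of 63.44%.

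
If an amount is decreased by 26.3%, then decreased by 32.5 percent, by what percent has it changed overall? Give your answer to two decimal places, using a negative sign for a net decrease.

-50.25%

The combined multiplier is 0.737 × 0.675 = 0.497475.
That corresponds to a decrease of 50.25%.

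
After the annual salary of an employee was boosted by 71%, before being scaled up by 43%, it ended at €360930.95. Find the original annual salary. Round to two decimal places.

The overall multiplier applied was 1.71 × 1.43 = 2.4453.
So the original annual salary was €360930.95 ÷ 2.4453 ≈ €147601.91.

€147601.91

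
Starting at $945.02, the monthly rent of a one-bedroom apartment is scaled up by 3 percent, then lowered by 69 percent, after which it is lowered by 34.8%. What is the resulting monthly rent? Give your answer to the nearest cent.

$196.74

Each change multiplies by a factor: 1.03 × 0.31 × 0.652 = 0.2081836.
$945.02 × 0.2081836 = $196.737665672 ≈ $196.74.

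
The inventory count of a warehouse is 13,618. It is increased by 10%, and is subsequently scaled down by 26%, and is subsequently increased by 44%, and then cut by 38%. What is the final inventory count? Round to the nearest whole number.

Each change multiplies by a factor: 1.1 × 0.74 × 1.44 × 0.62 = 0.7267392.
13,618 × 0.7267392 = 9896.7344256 ≈ 9,897.

9,897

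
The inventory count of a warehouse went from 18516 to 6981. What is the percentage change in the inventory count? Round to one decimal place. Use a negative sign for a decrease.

-62.3%

Change: 6981 − 18516 = -11535.
Relative to the original: -11535 ÷ 18516 ≈ -62.3%.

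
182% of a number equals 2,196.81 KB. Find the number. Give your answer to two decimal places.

2,196.81 KB ÷ 1.82 ≈ 1,207.04 KB.

1,207.04 KB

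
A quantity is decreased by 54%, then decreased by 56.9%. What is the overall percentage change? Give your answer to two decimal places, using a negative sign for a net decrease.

-80.17%

The combined multiplier is 0.46 × 0.431 = 0.19826.
That corresponds to a decrease of 80.17%.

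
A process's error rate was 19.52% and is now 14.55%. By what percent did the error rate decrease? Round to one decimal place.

The change is 14.55 − 19.52 = -4.97 percentage points.
Relative to the original 19.52%, that is -4.97 ÷ 19.52 ≈ -25.5%.
So the error rate fell by 25.5%.

25.5%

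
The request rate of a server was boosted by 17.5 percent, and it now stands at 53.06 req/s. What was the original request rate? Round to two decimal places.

The overall multiplier applied was 1.175.
So the original request rate was 53.06 ÷ 1.175 ≈ 45.16 req/s.

45.16 req/s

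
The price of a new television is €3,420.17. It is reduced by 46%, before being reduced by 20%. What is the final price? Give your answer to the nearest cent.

Each change multiplies by a factor: 0.54 × 0.8 = 0.432.
€3,420.17 × 0.432 = €1477.51344 ≈ €1,477.51.

€1,477.51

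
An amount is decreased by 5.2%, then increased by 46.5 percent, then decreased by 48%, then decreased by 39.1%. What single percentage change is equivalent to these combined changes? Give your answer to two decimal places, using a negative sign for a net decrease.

A 5.2% decrease multiplies by 0.948.
Then a 46.5% increase: 0.948 × 1.465 = 1.38882.
Then a 48% decrease: 1.38882 × 0.52 = 0.7221864.
Then a 39.1% decrease: 0.7221864 × 0.609 = 0.4398115176.
Overall factor 0.4398115176, i.e. -56.02%.

-56.02%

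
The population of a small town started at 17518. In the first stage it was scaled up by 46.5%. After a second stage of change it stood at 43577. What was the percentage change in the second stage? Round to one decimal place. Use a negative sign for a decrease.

69.8%

After the first stage: 17518 × 1.465 = 25663.87.
Second-stage multiplier: 43577 ÷ 25663.87 ≈ 1.69799.
That is a change of 69.8%.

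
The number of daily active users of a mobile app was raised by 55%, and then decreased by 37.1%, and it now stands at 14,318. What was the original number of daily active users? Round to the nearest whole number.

The overall multiplier applied was 1.55 × 0.629 = 0.97495.
So the original number of daily active users was 14,318 ÷ 0.97495 ≈ 14,686.

14,686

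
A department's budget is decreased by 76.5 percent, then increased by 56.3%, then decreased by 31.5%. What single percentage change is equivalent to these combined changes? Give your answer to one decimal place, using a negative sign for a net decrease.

-74.8%

The combined multiplier is 0.235 × 1.563 × 0.685 = 0.251603925.
That corresponds to a decrease of 74.8%.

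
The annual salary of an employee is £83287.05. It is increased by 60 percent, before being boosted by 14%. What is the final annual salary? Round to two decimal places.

Each change multiplies by a factor: 1.6 × 1.14 = 1.824.
£83287.05 × 1.824 = £151915.5792 ≈ £151915.58.

£151915.58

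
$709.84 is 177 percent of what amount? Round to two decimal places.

$709.84 ÷ 1.77 ≈ $401.04.

$401.04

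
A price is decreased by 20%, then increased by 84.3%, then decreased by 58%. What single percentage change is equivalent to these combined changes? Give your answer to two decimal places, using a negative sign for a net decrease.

The combined multiplier is 0.8 × 1.843 × 0.42 = 0.619248.
That corresponds to a decrease of 38.08%.

-38.08%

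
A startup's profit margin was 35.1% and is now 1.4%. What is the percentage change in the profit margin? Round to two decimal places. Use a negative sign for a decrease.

The change is 1.4 − 35.1 = -33.7 percentage points.
Relative to the original 35.1%, that is -33.7 ÷ 35.1 ≈ -96.01%.

-96.01%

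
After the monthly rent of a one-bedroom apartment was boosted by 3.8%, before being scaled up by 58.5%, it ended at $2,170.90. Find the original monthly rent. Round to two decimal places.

$1,319.51

The overall multiplier applied was 1.038 × 1.585 = 1.64523.
So the original monthly rent was $2,170.90 ÷ 1.64523 ≈ $1,319.51.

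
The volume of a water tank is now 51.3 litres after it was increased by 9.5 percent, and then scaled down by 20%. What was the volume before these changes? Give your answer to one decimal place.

The overall multiplier applied was 1.095 × 0.8 = 0.876.
So the original volume was 51.3 ÷ 0.876 ≈ 58.6 litres.

58.6 litres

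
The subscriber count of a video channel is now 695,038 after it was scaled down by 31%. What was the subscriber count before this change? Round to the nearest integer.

The overall multiplier applied was 0.69.
So the original subscriber count was 695,038 ÷ 0.69 ≈ 1,007,301.

1,007,301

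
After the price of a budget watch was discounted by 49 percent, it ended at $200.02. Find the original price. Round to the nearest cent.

The overall multiplier applied was 0.51.
So the original price was $200.02 ÷ 0.51 ≈ $392.20.

$392.20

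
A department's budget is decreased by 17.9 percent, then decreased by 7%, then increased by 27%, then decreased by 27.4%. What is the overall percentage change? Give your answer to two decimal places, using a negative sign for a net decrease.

-29.60%

A 17.9% decrease multiplies by 0.821.
Then a 7% decrease: 0.821 × 0.93 = 0.76353.
Then a 27% increase: 0.76353 × 1.27 = 0.9696831.
Then a 27.4% decrease: 0.9696831 × 0.726 = 0.7039899306.
Overall factor 0.7039899306, i.e. -29.60%.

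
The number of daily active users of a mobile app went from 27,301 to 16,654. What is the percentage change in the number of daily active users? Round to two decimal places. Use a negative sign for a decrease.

-39.00%

Change: 16,654 − 27,301 = -10,647.
Relative to the original: -10,647 ÷ 27,301 ≈ -39.00%.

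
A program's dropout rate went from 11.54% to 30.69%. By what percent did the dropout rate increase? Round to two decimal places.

The change is 30.69 − 11.54 = 19.15 percentage points.
Relative to the original 11.54%, that is 19.15 ÷ 11.54 ≈ 165.94%.
So the dropout rate rose by 165.94%.

165.94%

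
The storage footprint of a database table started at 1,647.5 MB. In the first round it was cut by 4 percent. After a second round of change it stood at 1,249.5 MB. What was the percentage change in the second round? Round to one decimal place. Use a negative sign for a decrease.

After the first round: 1,647.5 × 0.96 = 1581.6.
Second-round multiplier: 1,249.5 ÷ 1581.6 ≈ 0.79002.
That is a change of -21.0%.

-21.0%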